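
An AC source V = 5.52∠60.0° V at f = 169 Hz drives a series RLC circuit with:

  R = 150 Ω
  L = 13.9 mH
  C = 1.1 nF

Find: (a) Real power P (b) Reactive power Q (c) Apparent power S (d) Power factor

Step 1 — Angular frequency: ω = 2π·f = 2π·169 = 1062 rad/s.
Step 2 — Component impedances:
  R: Z = R = 150 Ω
  L: Z = jωL = j·1062·0.0139 = 0 + j14.76 Ω
  C: Z = 1/(jωC) = -j/(ω·C) = 0 - j8.561e+05 Ω
Step 3 — Series combination: Z_total = R + L + C = 150 - j8.561e+05 Ω = 8.561e+05∠-90.0° Ω.
Step 4 — Source phasor: V = 5.52∠60.0° V = 2.76 + j4.78 V.
Step 5 — Current: I = V / Z = -5.583e-06 + j3.225e-06 A = 6.448e-06∠150.0° A.
Step 6 — Complex power: S = V·I* = 6.236e-09 - j3.559e-05 VA.
Step 7 — Real power: P = Re(S) = 6.236e-09 W.
Step 8 — Reactive power: Q = Im(S) = -3.559e-05 VAR.
Step 9 — Apparent power: |S| = 3.559e-05 VA.
Step 10 — Power factor: PF = P/|S| = 0.0001752 (leading).

(a) P = 6.236e-09 W  (b) Q = -3.559e-05 VAR  (c) S = 3.559e-05 VA  (d) PF = 0.0001752 (leading)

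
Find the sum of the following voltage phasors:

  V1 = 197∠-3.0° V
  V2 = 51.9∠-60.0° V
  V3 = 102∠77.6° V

Step 1 — Convert each phasor to rectangular form:
  V1 = 197·(cos(-3.0°) + j·sin(-3.0°)) = 196.7 - j10.31 V
  V2 = 51.9·(cos(-60.0°) + j·sin(-60.0°)) = 25.95 - j44.95 V
  V3 = 102·(cos(77.6°) + j·sin(77.6°)) = 21.9 + j99.62 V
Step 2 — Sum components: V_total = 244.6 + j44.36 V.
Step 3 — Convert to polar: |V_total| = 248.6 V, ∠V_total = 10.3°.

V_total = 248.6∠10.3° V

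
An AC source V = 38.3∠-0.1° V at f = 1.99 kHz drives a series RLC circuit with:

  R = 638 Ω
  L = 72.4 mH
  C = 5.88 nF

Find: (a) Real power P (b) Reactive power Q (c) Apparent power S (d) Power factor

Step 1 — Angular frequency: ω = 2π·f = 2π·1990 = 1.25e+04 rad/s.
Step 2 — Component impedances:
  R: Z = R = 638 Ω
  L: Z = jωL = j·1.25e+04·0.0724 = 0 + j905.3 Ω
  C: Z = 1/(jωC) = -j/(ω·C) = 0 - j1.36e+04 Ω
Step 3 — Series combination: Z_total = R + L + C = 638 - j1.27e+04 Ω = 1.271e+04∠-87.1° Ω.
Step 4 — Source phasor: V = 38.3∠-0.1° V = 38.3 - j0.06685 V.
Step 5 — Current: I = V / Z = 0.0001565 + j0.003009 A = 0.003013∠87.0° A.
Step 6 — Complex power: S = V·I* = 0.005791 - j0.1152 VA.
Step 7 — Real power: P = Re(S) = 0.005791 W.
Step 8 — Reactive power: Q = Im(S) = -0.1152 VAR.
Step 9 — Apparent power: |S| = 0.1154 VA.
Step 10 — Power factor: PF = P/|S| = 0.05019 (leading).

(a) P = 0.005791 W  (b) Q = -0.1152 VAR  (c) S = 0.1154 VA  (d) PF = 0.05019 (leading)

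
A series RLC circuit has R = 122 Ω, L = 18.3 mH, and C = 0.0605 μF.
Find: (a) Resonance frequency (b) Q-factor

Step 1 — Resonance condition Im(Z)=0 gives ω₀ = 1/√(LC).
Step 2 — ω₀ = 1/√(0.0183·6.05e-08) = 3.005e+04 rad/s.
Step 3 — f₀ = ω₀/(2π) = 4783 Hz.
Step 4 — Series Q: Q = ω₀L/R = 3.005e+04·0.0183/122 = 4.508.

(a) f₀ = 4783 Hz  (b) Q = 4.508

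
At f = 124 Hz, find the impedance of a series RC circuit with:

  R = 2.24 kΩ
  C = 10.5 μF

Step 1 — Angular frequency: ω = 2π·f = 2π·124 = 779.1 rad/s.
Step 2 — Component impedances:
  R: Z = R = 2240 Ω
  C: Z = 1/(jωC) = -j/(ω·C) = 0 - j122.2 Ω
Step 3 — Series combination: Z_total = R + C = 2240 - j122.2 Ω = 2243∠-3.1° Ω.

Z = 2240 - j122.2 Ω = 2243∠-3.1° Ω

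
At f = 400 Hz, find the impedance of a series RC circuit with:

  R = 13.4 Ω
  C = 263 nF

Step 1 — Angular frequency: ω = 2π·f = 2π·400 = 2513 rad/s.
Step 2 — Component impedances:
  R: Z = R = 13.4 Ω
  C: Z = 1/(jωC) = -j/(ω·C) = 0 - j1513 Ω
Step 3 — Series combination: Z_total = R + C = 13.4 - j1513 Ω = 1513∠-89.5° Ω.

Z = 13.4 - j1513 Ω = 1513∠-89.5° Ω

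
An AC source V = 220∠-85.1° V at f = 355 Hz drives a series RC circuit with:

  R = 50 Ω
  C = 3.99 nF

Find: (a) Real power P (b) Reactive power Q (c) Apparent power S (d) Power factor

Step 1 — Angular frequency: ω = 2π·f = 2π·355 = 2231 rad/s.
Step 2 — Component impedances:
  R: Z = R = 50 Ω
  C: Z = 1/(jωC) = -j/(ω·C) = 0 - j1.124e+05 Ω
Step 3 — Series combination: Z_total = R + C = 50 - j1.124e+05 Ω = 1.124e+05∠-90.0° Ω.
Step 4 — Source phasor: V = 220∠-85.1° V = 18.79 - j219.2 V.
Step 5 — Current: I = V / Z = 0.001951 + j0.0001664 A = 0.001958∠4.9° A.
Step 6 — Complex power: S = V·I* = 0.0001917 - j0.4308 VA.
Step 7 — Real power: P = Re(S) = 0.0001917 W.
Step 8 — Reactive power: Q = Im(S) = -0.4308 VAR.
Step 9 — Apparent power: |S| = 0.4308 VA.
Step 10 — Power factor: PF = P/|S| = 0.000445 (leading).

(a) P = 0.0001917 W  (b) Q = -0.4308 VAR  (c) S = 0.4308 VA  (d) PF = 0.000445 (leading)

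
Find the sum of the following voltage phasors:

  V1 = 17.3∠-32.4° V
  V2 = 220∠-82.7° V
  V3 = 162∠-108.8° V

Step 1 — Convert each phasor to rectangular form:
  V1 = 17.3·(cos(-32.4°) + j·sin(-32.4°)) = 14.61 - j9.27 V
  V2 = 220·(cos(-82.7°) + j·sin(-82.7°)) = 27.95 - j218.2 V
  V3 = 162·(cos(-108.8°) + j·sin(-108.8°)) = -52.21 - j153.4 V
Step 2 — Sum components: V_total = -9.646 - j380.8 V.
Step 3 — Convert to polar: |V_total| = 381 V, ∠V_total = -91.5°.

V_total = 381∠-91.5° V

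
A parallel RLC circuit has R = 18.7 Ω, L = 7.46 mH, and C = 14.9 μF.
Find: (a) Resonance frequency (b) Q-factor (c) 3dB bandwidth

Step 1 — Resonance: ω₀ = 1/√(LC) = 1/√(0.00746·1.49e-05) = 2999 rad/s.
Step 2 — f₀ = ω₀/(2π) = 477.4 Hz.
Step 3 — Parallel Q: Q = R/(ω₀L) = 18.7/(2999·0.00746) = 0.8357.
Step 4 — Bandwidth: Δω = ω₀/Q = 3589 rad/s; BW = Δω/(2π) = 571.2 Hz.

(a) f₀ = 477.4 Hz  (b) Q = 0.8357  (c) BW = 571.2 Hz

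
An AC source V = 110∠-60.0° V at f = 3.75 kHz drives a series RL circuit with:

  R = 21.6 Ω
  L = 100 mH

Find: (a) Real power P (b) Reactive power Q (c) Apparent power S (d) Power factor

Step 1 — Angular frequency: ω = 2π·f = 2π·3750 = 2.356e+04 rad/s.
Step 2 — Component impedances:
  R: Z = R = 21.6 Ω
  L: Z = jωL = j·2.356e+04·0.1 = 0 + j2356 Ω
Step 3 — Series combination: Z_total = R + L = 21.6 + j2356 Ω = 2356∠89.5° Ω.
Step 4 — Source phasor: V = 110∠-60.0° V = 55 - j95.26 V.
Step 5 — Current: I = V / Z = -0.04021 - j0.02371 A = 0.04668∠-149.5° A.
Step 6 — Complex power: S = V·I* = 0.04707 + j5.135 VA.
Step 7 — Real power: P = Re(S) = 0.04707 W.
Step 8 — Reactive power: Q = Im(S) = 5.135 VAR.
Step 9 — Apparent power: |S| = 5.135 VA.
Step 10 — Power factor: PF = P/|S| = 0.009167 (lagging).

(a) P = 0.04707 W  (b) Q = 5.135 VAR  (c) S = 5.135 VA  (d) PF = 0.009167 (lagging)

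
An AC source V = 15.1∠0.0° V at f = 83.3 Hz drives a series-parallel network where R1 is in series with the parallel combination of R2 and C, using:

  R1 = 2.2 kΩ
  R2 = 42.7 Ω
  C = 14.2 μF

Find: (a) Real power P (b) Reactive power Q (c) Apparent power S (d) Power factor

Step 1 — Angular frequency: ω = 2π·f = 2π·83.3 = 523.4 rad/s.
Step 2 — Component impedances:
  R1: Z = R = 2200 Ω
  R2: Z = R = 42.7 Ω
  C: Z = 1/(jωC) = -j/(ω·C) = 0 - j134.6 Ω
Step 3 — Parallel branch: R2 || C = 1/(1/R2 + 1/C) = 38.79 - j12.31 Ω.
Step 4 — Series with R1: Z_total = R1 + (R2 || C) = 2239 - j12.31 Ω = 2239∠-0.3° Ω.
Step 5 — Source phasor: V = 15.1∠0.0° V = 15.1 V.
Step 6 — Current: I = V / Z = 0.006745 + j3.709e-05 A = 0.006745∠0.3° A.
Step 7 — Complex power: S = V·I* = 0.1018 - j0.00056 VA.
Step 8 — Real power: P = Re(S) = 0.1018 W.
Step 9 — Reactive power: Q = Im(S) = -0.00056 VAR.
Step 10 — Apparent power: |S| = 0.1018 VA.
Step 11 — Power factor: PF = P/|S| = 1 (leading).

(a) P = 0.1018 W  (b) Q = -0.00056 VAR  (c) S = 0.1018 VA  (d) PF = 1 (leading)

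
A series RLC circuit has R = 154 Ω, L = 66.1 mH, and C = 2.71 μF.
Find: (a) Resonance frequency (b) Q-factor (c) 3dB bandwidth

Step 1 — Resonance condition Im(Z)=0 gives ω₀ = 1/√(LC).
Step 2 — ω₀ = 1/√(0.0661·2.71e-06) = 2363 rad/s.
Step 3 — f₀ = ω₀/(2π) = 376 Hz.
Step 4 — Series Q: Q = ω₀L/R = 2363·0.0661/154 = 1.014.
Step 5 — 3dB bandwidth: Δω = ω₀/Q = 2330 rad/s; BW = Δω/(2π) = 370.8 Hz.

(a) f₀ = 376 Hz  (b) Q = 1.014  (c) BW = 370.8 Hz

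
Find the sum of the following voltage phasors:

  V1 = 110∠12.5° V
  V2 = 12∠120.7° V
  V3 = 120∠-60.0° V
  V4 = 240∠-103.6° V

Step 1 — Convert each phasor to rectangular form:
  V1 = 110·(cos(12.5°) + j·sin(12.5°)) = 107.4 + j23.81 V
  V2 = 12·(cos(120.7°) + j·sin(120.7°)) = -6.127 + j10.32 V
  V3 = 120·(cos(-60.0°) + j·sin(-60.0°)) = 60 - j103.9 V
  V4 = 240·(cos(-103.6°) + j·sin(-103.6°)) = -56.43 - j233.3 V
Step 2 — Sum components: V_total = 104.8 - j303.1 V.
Step 3 — Convert to polar: |V_total| = 320.7 V, ∠V_total = -70.9°.

V_total = 320.7∠-70.9° V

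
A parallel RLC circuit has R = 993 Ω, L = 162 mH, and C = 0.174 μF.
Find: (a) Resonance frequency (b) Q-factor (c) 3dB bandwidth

Step 1 — Resonance: ω₀ = 1/√(LC) = 1/√(0.162·1.74e-07) = 5956 rad/s.
Step 2 — f₀ = ω₀/(2π) = 948 Hz.
Step 3 — Parallel Q: Q = R/(ω₀L) = 993/(5956·0.162) = 1.029.
Step 4 — Bandwidth: Δω = ω₀/Q = 5788 rad/s; BW = Δω/(2π) = 921.1 Hz.

(a) f₀ = 948 Hz  (b) Q = 1.029  (c) BW = 921.1 Hz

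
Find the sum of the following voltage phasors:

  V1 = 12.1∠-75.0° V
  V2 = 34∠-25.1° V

Step 1 — Convert each phasor to rectangular form:
  V1 = 12.1·(cos(-75.0°) + j·sin(-75.0°)) = 3.132 - j11.69 V
  V2 = 34·(cos(-25.1°) + j·sin(-25.1°)) = 30.79 - j14.42 V
Step 2 — Sum components: V_total = 33.92 - j26.11 V.
Step 3 — Convert to polar: |V_total| = 42.81 V, ∠V_total = -37.6°.

V_total = 42.81∠-37.6° V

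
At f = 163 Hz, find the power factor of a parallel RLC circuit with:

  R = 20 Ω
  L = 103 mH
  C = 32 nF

Step 1 — Angular frequency: ω = 2π·f = 2π·163 = 1024 rad/s.
Step 2 — Component impedances:
  R: Z = R = 20 Ω
  L: Z = jωL = j·1024·0.103 = 0 + j105.5 Ω
  C: Z = 1/(jωC) = -j/(ω·C) = 0 - j3.051e+04 Ω
Step 3 — Parallel combination: 1/Z_total = 1/R + 1/L + 1/C; Z_total = 19.31 + j3.649 Ω = 19.65∠10.7° Ω.
Step 4 — Power factor: PF = cos(φ) = Re(Z)/|Z| = 19.311/19.652 = 0.9826.
Step 5 — Type: Im(Z) = 3.649 ⇒ lagging (phase φ = 10.7°).

PF = 0.9826 (lagging, φ = 10.7°)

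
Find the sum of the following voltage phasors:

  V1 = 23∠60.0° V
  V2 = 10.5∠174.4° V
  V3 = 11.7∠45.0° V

Step 1 — Convert each phasor to rectangular form:
  V1 = 23·(cos(60.0°) + j·sin(60.0°)) = 11.5 + j19.92 V
  V2 = 10.5·(cos(174.4°) + j·sin(174.4°)) = -10.45 + j1.025 V
  V3 = 11.7·(cos(45.0°) + j·sin(45.0°)) = 8.273 + j8.273 V
Step 2 — Sum components: V_total = 9.323 + j29.22 V.
Step 3 — Convert to polar: |V_total| = 30.67 V, ∠V_total = 72.3°.

V_total = 30.67∠72.3° V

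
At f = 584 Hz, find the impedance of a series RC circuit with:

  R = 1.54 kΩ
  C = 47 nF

Step 1 — Angular frequency: ω = 2π·f = 2π·584 = 3669 rad/s.
Step 2 — Component impedances:
  R: Z = R = 1540 Ω
  C: Z = 1/(jωC) = -j/(ω·C) = 0 - j5798 Ω
Step 3 — Series combination: Z_total = R + C = 1540 - j5798 Ω = 5999∠-75.1° Ω.

Z = 1540 - j5798 Ω = 5999∠-75.1° Ω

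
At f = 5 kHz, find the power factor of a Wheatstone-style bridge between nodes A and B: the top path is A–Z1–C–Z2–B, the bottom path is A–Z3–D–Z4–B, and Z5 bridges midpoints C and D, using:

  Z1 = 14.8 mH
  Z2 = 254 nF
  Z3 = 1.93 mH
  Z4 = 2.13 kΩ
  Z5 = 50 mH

Step 1 — Angular frequency: ω = 2π·f = 2π·5000 = 3.142e+04 rad/s.
Step 2 — Component impedances:
  Z1: Z = jωL = j·3.142e+04·0.0148 = 0 + j465 Ω
  Z2: Z = 1/(jωC) = -j/(ω·C) = 0 - j125.3 Ω
  Z3: Z = jωL = j·3.142e+04·0.00193 = 0 + j60.63 Ω
  Z4: Z = R = 2130 Ω
  Z5: Z = jωL = j·3.142e+04·0.05 = 0 + j1571 Ω
Step 3 — Bridge requires nodal analysis (the Z5 bridge couples midpoints C and D, so the two paths cannot be reduced to a simple series/parallel combination). Setting node B to ground and injecting 1 A at node A, the 3-node admittance system at A, C, D solves to V_A = Z_AB = 23 + j233.6 Ω = 234.7∠84.4° Ω.
Step 4 — Power factor: PF = cos(φ) = Re(Z)/|Z| = 22.996/234.74 = 0.09796.
Step 5 — Type: Im(Z) = 233.6 ⇒ lagging (phase φ = 84.4°).

PF = 0.09796 (lagging, φ = 84.4°)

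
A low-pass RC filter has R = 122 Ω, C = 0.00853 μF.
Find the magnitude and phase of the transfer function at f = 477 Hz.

Step 1 — Angular frequency: ω = 2π·477 = 2997 rad/s.
Step 2 — Transfer function: H(jω) = 1/(1 + jωRC).
Step 3 — Denominator: 1 + jωRC = 1 + j·2997·122·8.53e-09 = 1 + j0.003119.
Step 4 — H = 1 - j0.003119.
Step 5 — Magnitude: |H| = 1 (-0.0 dB); phase: φ = -0.2°.

|H| = 1 (-0.0 dB), φ = -0.2°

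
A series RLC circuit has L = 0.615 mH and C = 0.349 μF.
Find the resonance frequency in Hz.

Step 1 — Resonance condition Im(Z)=0 gives ω₀ = 1/√(LC).
Step 2 — ω₀ = 1/√(0.000615·3.49e-07) = 6.826e+04 rad/s.
Step 3 — f₀ = ω₀/(2π) = 1.086e+04 Hz.

f₀ = 1.086e+04 Hz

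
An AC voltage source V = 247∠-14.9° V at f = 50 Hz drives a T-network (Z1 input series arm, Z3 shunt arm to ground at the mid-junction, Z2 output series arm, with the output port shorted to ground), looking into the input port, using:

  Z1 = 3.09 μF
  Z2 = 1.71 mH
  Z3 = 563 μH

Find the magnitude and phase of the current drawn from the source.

Step 1 — Angular frequency: ω = 2π·f = 2π·50 = 314.2 rad/s.
Step 2 — Component impedances:
  Z1: Z = 1/(jωC) = -j/(ω·C) = 0 - j1030 Ω
  Z2: Z = jωL = j·314.2·0.00171 = 0 + j0.5372 Ω
  Z3: Z = jωL = j·314.2·0.000563 = 0 + j0.1769 Ω
Step 3 — With the output port shorted to ground, the output series arm Z2 runs from the junction to ground; the shunt arm Z3 also runs from the junction to ground. They appear in parallel: Z3 || Z2 = 0 + j0.1331 Ω.
Step 4 — Series with input arm Z1: Z_in = Z1 + (Z3 || Z2) = 0 - j1030 Ω = 1030∠-90.0° Ω.
Step 5 — Source phasor: V = 247∠-14.9° V = 238.7 - j63.51 V.
Step 6 — Ohm's law: I = V / Z_total = (238.7 - j63.51) / (0 - j1030) = 0.06166 + j0.2317 A.
Step 7 — Convert to polar: |I| = 0.2398 A, ∠I = 75.1°.

I = 0.2398∠75.1° A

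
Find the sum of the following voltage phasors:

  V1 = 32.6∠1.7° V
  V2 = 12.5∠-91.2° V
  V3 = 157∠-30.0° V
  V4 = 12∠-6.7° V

Step 1 — Convert each phasor to rectangular form:
  V1 = 32.6·(cos(1.7°) + j·sin(1.7°)) = 32.59 + j0.9671 V
  V2 = 12.5·(cos(-91.2°) + j·sin(-91.2°)) = -0.2618 - j12.5 V
  V3 = 157·(cos(-30.0°) + j·sin(-30.0°)) = 136 - j78.5 V
  V4 = 12·(cos(-6.7°) + j·sin(-6.7°)) = 11.92 - j1.4 V
Step 2 — Sum components: V_total = 180.2 - j91.43 V.
Step 3 — Convert to polar: |V_total| = 202.1 V, ∠V_total = -26.9°.

V_total = 202.1∠-26.9° V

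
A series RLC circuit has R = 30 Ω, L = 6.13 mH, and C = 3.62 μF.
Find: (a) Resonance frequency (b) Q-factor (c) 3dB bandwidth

Step 1 — Resonance condition Im(Z)=0 gives ω₀ = 1/√(LC).
Step 2 — ω₀ = 1/√(0.00613·3.62e-06) = 6713 rad/s.
Step 3 — f₀ = ω₀/(2π) = 1068 Hz.
Step 4 — Series Q: Q = ω₀L/R = 6713·0.00613/30 = 1.372.
Step 5 — 3dB bandwidth: Δω = ω₀/Q = 4894 rad/s; BW = Δω/(2π) = 778.9 Hz.

(a) f₀ = 1068 Hz  (b) Q = 1.372  (c) BW = 778.9 Hz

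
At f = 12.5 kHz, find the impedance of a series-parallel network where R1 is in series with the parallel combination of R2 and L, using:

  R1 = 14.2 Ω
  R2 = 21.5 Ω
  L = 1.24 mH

Step 1 — Angular frequency: ω = 2π·f = 2π·1.25e+04 = 7.854e+04 rad/s.
Step 2 — Component impedances:
  R1: Z = R = 14.2 Ω
  R2: Z = R = 21.5 Ω
  L: Z = jωL = j·7.854e+04·0.00124 = 0 + j97.39 Ω
Step 3 — Parallel branch: R2 || L = 1/(1/R2 + 1/L) = 20.5 + j4.526 Ω.
Step 4 — Series with R1: Z_total = R1 + (R2 || L) = 34.7 + j4.526 Ω = 34.99∠7.4° Ω.

Z = 34.7 + j4.526 Ω = 34.99∠7.4° Ω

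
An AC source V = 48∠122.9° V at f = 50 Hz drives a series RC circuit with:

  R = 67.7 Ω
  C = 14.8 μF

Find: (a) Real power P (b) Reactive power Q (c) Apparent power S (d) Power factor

Step 1 — Angular frequency: ω = 2π·f = 2π·50 = 314.2 rad/s.
Step 2 — Component impedances:
  R: Z = R = 67.7 Ω
  C: Z = 1/(jωC) = -j/(ω·C) = 0 - j215.1 Ω
Step 3 — Series combination: Z_total = R + C = 67.7 - j215.1 Ω = 225.5∠-72.5° Ω.
Step 4 — Source phasor: V = 48∠122.9° V = -26.07 + j40.3 V.
Step 5 — Current: I = V / Z = -0.2052 - j0.05663 A = 0.2129∠-164.6° A.
Step 6 — Complex power: S = V·I* = 3.068 - j9.747 VA.
Step 7 — Real power: P = Re(S) = 3.068 W.
Step 8 — Reactive power: Q = Im(S) = -9.747 VAR.
Step 9 — Apparent power: |S| = 10.22 VA.
Step 10 — Power factor: PF = P/|S| = 0.3003 (leading).

(a) P = 3.068 W  (b) Q = -9.747 VAR  (c) S = 10.22 VA  (d) PF = 0.3003 (leading)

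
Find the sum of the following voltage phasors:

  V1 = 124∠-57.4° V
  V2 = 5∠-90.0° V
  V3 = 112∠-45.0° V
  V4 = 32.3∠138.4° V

Step 1 — Convert each phasor to rectangular form:
  V1 = 124·(cos(-57.4°) + j·sin(-57.4°)) = 66.81 - j104.5 V
  V2 = 5·(cos(-90.0°) + j·sin(-90.0°)) = 0 - j5 V
  V3 = 112·(cos(-45.0°) + j·sin(-45.0°)) = 79.2 - j79.2 V
  V4 = 32.3·(cos(138.4°) + j·sin(138.4°)) = -24.15 + j21.44 V
Step 2 — Sum components: V_total = 121.8 - j167.2 V.
Step 3 — Convert to polar: |V_total| = 206.9 V, ∠V_total = -53.9°.

V_total = 206.9∠-53.9° V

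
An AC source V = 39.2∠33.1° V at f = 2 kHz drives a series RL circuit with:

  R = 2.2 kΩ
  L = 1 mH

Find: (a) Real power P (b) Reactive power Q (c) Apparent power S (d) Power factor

Step 1 — Angular frequency: ω = 2π·f = 2π·2000 = 1.257e+04 rad/s.
Step 2 — Component impedances:
  R: Z = R = 2200 Ω
  L: Z = jωL = j·1.257e+04·0.001 = 0 + j12.57 Ω
Step 3 — Series combination: Z_total = R + L = 2200 + j12.57 Ω = 2200∠0.3° Ω.
Step 4 — Source phasor: V = 39.2∠33.1° V = 32.84 + j21.41 V.
Step 5 — Current: I = V / Z = 0.01498 + j0.009645 A = 0.01782∠32.8° A.
Step 6 — Complex power: S = V·I* = 0.6984 + j0.00399 VA.
Step 7 — Real power: P = Re(S) = 0.6984 W.
Step 8 — Reactive power: Q = Im(S) = 0.00399 VAR.
Step 9 — Apparent power: |S| = 0.6985 VA.
Step 10 — Power factor: PF = P/|S| = 1 (lagging).

(a) P = 0.6984 W  (b) Q = 0.00399 VAR  (c) S = 0.6985 VA  (d) PF = 1 (lagging)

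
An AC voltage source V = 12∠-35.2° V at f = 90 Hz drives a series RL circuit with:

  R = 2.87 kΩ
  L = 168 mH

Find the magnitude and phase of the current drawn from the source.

Step 1 — Angular frequency: ω = 2π·f = 2π·90 = 565.5 rad/s.
Step 2 — Component impedances:
  R: Z = R = 2870 Ω
  L: Z = jωL = j·565.5·0.168 = 0 + j95 Ω
Step 3 — Series combination: Z_total = R + L = 2870 + j95 Ω = 2872∠1.9° Ω.
Step 4 — Source phasor: V = 12∠-35.2° V = 9.806 - j6.917 V.
Step 5 — Ohm's law: I = V / Z_total = (9.806 - j6.917) / (2870 + j95) = 0.003333 - j0.002521 A.
Step 6 — Convert to polar: |I| = 0.004179 A, ∠I = -37.1°.

I = 0.004179∠-37.1° A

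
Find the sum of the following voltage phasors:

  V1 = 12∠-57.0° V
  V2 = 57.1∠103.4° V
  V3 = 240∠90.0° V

Step 1 — Convert each phasor to rectangular form:
  V1 = 12·(cos(-57.0°) + j·sin(-57.0°)) = 6.536 - j10.06 V
  V2 = 57.1·(cos(103.4°) + j·sin(103.4°)) = -13.23 + j55.55 V
  V3 = 240·(cos(90.0°) + j·sin(90.0°)) = 0 + j240 V
Step 2 — Sum components: V_total = -6.697 + j285.5 V.
Step 3 — Convert to polar: |V_total| = 285.6 V, ∠V_total = 91.3°.

V_total = 285.6∠91.3° V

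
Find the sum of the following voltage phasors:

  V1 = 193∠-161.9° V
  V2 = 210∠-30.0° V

Step 1 — Convert each phasor to rectangular form:
  V1 = 193·(cos(-161.9°) + j·sin(-161.9°)) = -183.4 - j59.96 V
  V2 = 210·(cos(-30.0°) + j·sin(-30.0°)) = 181.9 - j105 V
Step 2 — Sum components: V_total = -1.584 - j165 V.
Step 3 — Convert to polar: |V_total| = 165 V, ∠V_total = -90.6°.

V_total = 165∠-90.6° V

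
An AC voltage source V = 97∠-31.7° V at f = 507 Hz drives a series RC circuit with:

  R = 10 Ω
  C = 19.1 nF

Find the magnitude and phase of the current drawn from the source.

Step 1 — Angular frequency: ω = 2π·f = 2π·507 = 3186 rad/s.
Step 2 — Component impedances:
  R: Z = R = 10 Ω
  C: Z = 1/(jωC) = -j/(ω·C) = 0 - j1.644e+04 Ω
Step 3 — Series combination: Z_total = R + C = 10 - j1.644e+04 Ω = 1.644e+04∠-90.0° Ω.
Step 4 — Source phasor: V = 97∠-31.7° V = 82.53 - j50.97 V.
Step 5 — Ohm's law: I = V / Z_total = (82.53 - j50.97) / (10 - j1.644e+04) = 0.003104 + j0.00502 A.
Step 6 — Convert to polar: |I| = 0.005902 A, ∠I = 58.3°.

I = 0.005902∠58.3° A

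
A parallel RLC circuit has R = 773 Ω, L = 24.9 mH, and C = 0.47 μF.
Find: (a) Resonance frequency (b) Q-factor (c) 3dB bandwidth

Step 1 — Resonance: ω₀ = 1/√(LC) = 1/√(0.0249·4.7e-07) = 9244 rad/s.
Step 2 — f₀ = ω₀/(2π) = 1471 Hz.
Step 3 — Parallel Q: Q = R/(ω₀L) = 773/(9244·0.0249) = 3.358.
Step 4 — Bandwidth: Δω = ω₀/Q = 2752 rad/s; BW = Δω/(2π) = 438.1 Hz.

(a) f₀ = 1471 Hz  (b) Q = 3.358  (c) BW = 438.1 Hz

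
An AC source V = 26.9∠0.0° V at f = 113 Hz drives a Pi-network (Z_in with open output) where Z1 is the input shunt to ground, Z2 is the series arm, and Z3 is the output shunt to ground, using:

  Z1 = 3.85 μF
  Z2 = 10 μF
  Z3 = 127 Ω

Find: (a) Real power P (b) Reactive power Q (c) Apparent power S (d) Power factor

Step 1 — Angular frequency: ω = 2π·f = 2π·113 = 710 rad/s.
Step 2 — Component impedances:
  Z1: Z = 1/(jωC) = -j/(ω·C) = 0 - j365.8 Ω
  Z2: Z = 1/(jωC) = -j/(ω·C) = 0 - j140.8 Ω
  Z3: Z = R = 127 Ω
Step 3 — With open output, the series arm Z2 and the output shunt Z3 appear in series to ground: Z2 + Z3 = 127 - j140.8 Ω.
Step 4 — Parallel with input shunt Z1: Z_in = Z1 || (Z2 + Z3) = 62.29 - j117.3 Ω = 132.8∠-62.0° Ω.
Step 5 — Source phasor: V = 26.9∠0.0° V = 26.9 V.
Step 6 — Current: I = V / Z = 0.09499 + j0.1789 A = 0.2025∠62.0° A.
Step 7 — Complex power: S = V·I* = 2.555 - j4.812 VA.
Step 8 — Real power: P = Re(S) = 2.555 W.
Step 9 — Reactive power: Q = Im(S) = -4.812 VAR.
Step 10 — Apparent power: |S| = 5.448 VA.
Step 11 — Power factor: PF = P/|S| = 0.469 (leading).

(a) P = 2.555 W  (b) Q = -4.812 VAR  (c) S = 5.448 VA  (d) PF = 0.469 (leading)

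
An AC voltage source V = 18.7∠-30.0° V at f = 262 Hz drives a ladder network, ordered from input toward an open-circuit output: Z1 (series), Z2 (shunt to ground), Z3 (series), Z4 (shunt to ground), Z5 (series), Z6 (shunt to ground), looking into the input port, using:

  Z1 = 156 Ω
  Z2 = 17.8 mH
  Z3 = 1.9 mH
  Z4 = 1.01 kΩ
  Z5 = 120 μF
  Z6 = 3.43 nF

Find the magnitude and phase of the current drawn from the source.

Step 1 — Angular frequency: ω = 2π·f = 2π·262 = 1646 rad/s.
Step 2 — Component impedances:
  Z1: Z = R = 156 Ω
  Z2: Z = jωL = j·1646·0.0178 = 0 + j29.3 Ω
  Z3: Z = jωL = j·1646·0.0019 = 0 + j3.128 Ω
  Z4: Z = R = 1010 Ω
  Z5: Z = 1/(jωC) = -j/(ω·C) = 0 - j5.062 Ω
  Z6: Z = 1/(jωC) = -j/(ω·C) = 0 - j1.771e+05 Ω
Step 3 — Ladder network (open output): work backward from the far end, alternating series and parallel combinations. Z_in = 156.8 + j29.28 Ω = 159.6∠10.6° Ω.
Step 4 — Source phasor: V = 18.7∠-30.0° V = 16.19 - j9.35 V.
Step 5 — Ohm's law: I = V / Z_total = (16.19 - j9.35) / (156.8 + j29.28) = 0.08902 - j0.07623 A.
Step 6 — Convert to polar: |I| = 0.1172 A, ∠I = -40.6°.

I = 0.1172∠-40.6° A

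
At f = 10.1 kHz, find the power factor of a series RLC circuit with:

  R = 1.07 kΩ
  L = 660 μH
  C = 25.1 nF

Step 1 — Angular frequency: ω = 2π·f = 2π·1.01e+04 = 6.346e+04 rad/s.
Step 2 — Component impedances:
  R: Z = R = 1070 Ω
  L: Z = jωL = j·6.346e+04·0.00066 = 0 + j41.88 Ω
  C: Z = 1/(jωC) = -j/(ω·C) = 0 - j627.8 Ω
Step 3 — Series combination: Z_total = R + L + C = 1070 - j585.9 Ω = 1220∠-28.7° Ω.
Step 4 — Power factor: PF = cos(φ) = Re(Z)/|Z| = 1070/1219.9 = 0.8771.
Step 5 — Type: Im(Z) = -585.9 ⇒ leading (phase φ = -28.7°).

PF = 0.8771 (leading, φ = -28.7°)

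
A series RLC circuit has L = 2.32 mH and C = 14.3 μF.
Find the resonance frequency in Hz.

Step 1 — Resonance condition Im(Z)=0 gives ω₀ = 1/√(LC).
Step 2 — ω₀ = 1/√(0.00232·1.43e-05) = 5490 rad/s.
Step 3 — f₀ = ω₀/(2π) = 873.8 Hz.

f₀ = 873.8 Hz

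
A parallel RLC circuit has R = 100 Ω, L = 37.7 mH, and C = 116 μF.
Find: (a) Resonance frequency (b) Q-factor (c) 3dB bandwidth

Step 1 — Resonance: ω₀ = 1/√(LC) = 1/√(0.0377·0.000116) = 478.2 rad/s.
Step 2 — f₀ = ω₀/(2π) = 76.11 Hz.
Step 3 — Parallel Q: Q = R/(ω₀L) = 100/(478.2·0.0377) = 5.547.
Step 4 — Bandwidth: Δω = ω₀/Q = 86.21 rad/s; BW = Δω/(2π) = 13.72 Hz.

(a) f₀ = 76.11 Hz  (b) Q = 5.547  (c) BW = 13.72 Hz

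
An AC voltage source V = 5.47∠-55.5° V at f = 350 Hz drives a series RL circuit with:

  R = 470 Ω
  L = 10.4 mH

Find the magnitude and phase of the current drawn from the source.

Step 1 — Angular frequency: ω = 2π·f = 2π·350 = 2199 rad/s.
Step 2 — Component impedances:
  R: Z = R = 470 Ω
  L: Z = jωL = j·2199·0.0104 = 0 + j22.87 Ω
Step 3 — Series combination: Z_total = R + L = 470 + j22.87 Ω = 470.6∠2.8° Ω.
Step 4 — Source phasor: V = 5.47∠-55.5° V = 3.098 - j4.508 V.
Step 5 — Ohm's law: I = V / Z_total = (3.098 - j4.508) / (470 + j22.87) = 0.006111 - j0.009889 A.
Step 6 — Convert to polar: |I| = 0.01162 A, ∠I = -58.3°.

I = 0.01162∠-58.3° A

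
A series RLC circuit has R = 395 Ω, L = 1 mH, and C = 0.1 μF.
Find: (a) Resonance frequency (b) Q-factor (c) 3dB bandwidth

Step 1 — Resonance condition Im(Z)=0 gives ω₀ = 1/√(LC).
Step 2 — ω₀ = 1/√(0.001·1e-07) = 1e+05 rad/s.
Step 3 — f₀ = ω₀/(2π) = 1.592e+04 Hz.
Step 4 — Series Q: Q = ω₀L/R = 1e+05·0.001/395 = 0.2532.
Step 5 — 3dB bandwidth: Δω = ω₀/Q = 3.95e+05 rad/s; BW = Δω/(2π) = 6.287e+04 Hz.

(a) f₀ = 1.592e+04 Hz  (b) Q = 0.2532  (c) BW = 6.287e+04 Hz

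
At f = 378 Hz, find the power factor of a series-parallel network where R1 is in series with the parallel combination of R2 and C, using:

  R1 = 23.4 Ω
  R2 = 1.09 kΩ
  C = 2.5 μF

Step 1 — Angular frequency: ω = 2π·f = 2π·378 = 2375 rad/s.
Step 2 — Component impedances:
  R1: Z = R = 23.4 Ω
  R2: Z = R = 1090 Ω
  C: Z = 1/(jωC) = -j/(ω·C) = 0 - j168.4 Ω
Step 3 — Parallel branch: R2 || C = 1/(1/R2 + 1/C) = 25.42 - j164.5 Ω.
Step 4 — Series with R1: Z_total = R1 + (R2 || C) = 48.82 - j164.5 Ω = 171.6∠-73.5° Ω.
Step 5 — Power factor: PF = cos(φ) = Re(Z)/|Z| = 48.82/171.6 = 0.2845.
Step 6 — Type: Im(Z) = -164.5 ⇒ leading (phase φ = -73.5°).

PF = 0.2845 (leading, φ = -73.5°)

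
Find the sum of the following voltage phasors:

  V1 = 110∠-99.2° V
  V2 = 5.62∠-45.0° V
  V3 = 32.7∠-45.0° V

Step 1 — Convert each phasor to rectangular form:
  V1 = 110·(cos(-99.2°) + j·sin(-99.2°)) = -17.59 - j108.6 V
  V2 = 5.62·(cos(-45.0°) + j·sin(-45.0°)) = 3.974 - j3.974 V
  V3 = 32.7·(cos(-45.0°) + j·sin(-45.0°)) = 23.12 - j23.12 V
Step 2 — Sum components: V_total = 9.509 - j135.7 V.
Step 3 — Convert to polar: |V_total| = 136 V, ∠V_total = -86.0°.

V_total = 136∠-86.0° V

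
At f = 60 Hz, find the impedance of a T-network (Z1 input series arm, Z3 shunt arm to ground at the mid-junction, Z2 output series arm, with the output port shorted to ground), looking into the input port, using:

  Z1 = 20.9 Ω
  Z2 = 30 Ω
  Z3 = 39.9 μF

Step 1 — Angular frequency: ω = 2π·f = 2π·60 = 377 rad/s.
Step 2 — Component impedances:
  Z1: Z = R = 20.9 Ω
  Z2: Z = R = 30 Ω
  Z3: Z = 1/(jωC) = -j/(ω·C) = 0 - j66.48 Ω
Step 3 — With the output port shorted to ground, the output series arm Z2 runs from the junction to ground; the shunt arm Z3 also runs from the junction to ground. They appear in parallel: Z3 || Z2 = 24.92 - j11.25 Ω.
Step 4 — Series with input arm Z1: Z_in = Z1 + (Z3 || Z2) = 45.82 - j11.25 Ω = 47.18∠-13.8° Ω.

Z = 45.82 - j11.25 Ω = 47.18∠-13.8° Ω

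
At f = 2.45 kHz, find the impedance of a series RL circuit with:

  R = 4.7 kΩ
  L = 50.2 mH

Step 1 — Angular frequency: ω = 2π·f = 2π·2450 = 1.539e+04 rad/s.
Step 2 — Component impedances:
  R: Z = R = 4700 Ω
  L: Z = jωL = j·1.539e+04·0.0502 = 0 + j772.8 Ω
Step 3 — Series combination: Z_total = R + L = 4700 + j772.8 Ω = 4763∠9.3° Ω.

Z = 4700 + j772.8 Ω = 4763∠9.3° Ω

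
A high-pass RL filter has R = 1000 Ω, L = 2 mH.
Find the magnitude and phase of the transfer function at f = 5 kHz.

Step 1 — Angular frequency: ω = 2π·5000 = 3.142e+04 rad/s.
Step 2 — Transfer function: H(jω) = jωL/(R + jωL).
Step 3 — Numerator jωL = j·62.83; denominator R + jωL = 1000 + j62.83.
Step 4 — H = 0.003932 + j0.06258.
Step 5 — Magnitude: |H| = 0.06271 (-24.1 dB); phase: φ = 86.4°.

|H| = 0.06271 (-24.1 dB), φ = 86.4°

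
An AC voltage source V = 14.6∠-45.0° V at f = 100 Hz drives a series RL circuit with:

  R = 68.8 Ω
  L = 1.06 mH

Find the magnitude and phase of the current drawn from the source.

Step 1 — Angular frequency: ω = 2π·f = 2π·100 = 628.3 rad/s.
Step 2 — Component impedances:
  R: Z = R = 68.8 Ω
  L: Z = jωL = j·628.3·0.00106 = 0 + j0.666 Ω
Step 3 — Series combination: Z_total = R + L = 68.8 + j0.666 Ω = 68.8∠0.6° Ω.
Step 4 — Source phasor: V = 14.6∠-45.0° V = 10.32 - j10.32 V.
Step 5 — Ohm's law: I = V / Z_total = (10.32 - j10.32) / (68.8 + j0.666) = 0.1486 - j0.1515 A.
Step 6 — Convert to polar: |I| = 0.2122 A, ∠I = -45.6°.

I = 0.2122∠-45.6° A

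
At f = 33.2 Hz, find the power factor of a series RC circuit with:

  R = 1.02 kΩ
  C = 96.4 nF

Step 1 — Angular frequency: ω = 2π·f = 2π·33.2 = 208.6 rad/s.
Step 2 — Component impedances:
  R: Z = R = 1020 Ω
  C: Z = 1/(jωC) = -j/(ω·C) = 0 - j4.973e+04 Ω
Step 3 — Series combination: Z_total = R + C = 1020 - j4.973e+04 Ω = 4.974e+04∠-88.8° Ω.
Step 4 — Power factor: PF = cos(φ) = Re(Z)/|Z| = 1020/4.974e+04 = 0.02051.
Step 5 — Type: Im(Z) = -4.973e+04 ⇒ leading (phase φ = -88.8°).

PF = 0.02051 (leading, φ = -88.8°)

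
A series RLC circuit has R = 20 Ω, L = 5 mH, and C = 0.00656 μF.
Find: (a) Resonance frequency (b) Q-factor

Step 1 — Resonance condition Im(Z)=0 gives ω₀ = 1/√(LC).
Step 2 — ω₀ = 1/√(0.005·6.56e-09) = 1.746e+05 rad/s.
Step 3 — f₀ = ω₀/(2π) = 2.779e+04 Hz.
Step 4 — Series Q: Q = ω₀L/R = 1.746e+05·0.005/20 = 43.65.

(a) f₀ = 2.779e+04 Hz  (b) Q = 43.65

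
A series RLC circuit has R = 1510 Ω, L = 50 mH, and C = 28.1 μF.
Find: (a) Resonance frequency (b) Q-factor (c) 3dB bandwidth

Step 1 — Resonance condition Im(Z)=0 gives ω₀ = 1/√(LC).
Step 2 — ω₀ = 1/√(0.05·2.81e-05) = 843.6 rad/s.
Step 3 — f₀ = ω₀/(2π) = 134.3 Hz.
Step 4 — Series Q: Q = ω₀L/R = 843.6·0.05/1510 = 0.02794.
Step 5 — 3dB bandwidth: Δω = ω₀/Q = 3.02e+04 rad/s; BW = Δω/(2π) = 4806 Hz.

(a) f₀ = 134.3 Hz  (b) Q = 0.02794  (c) BW = 4806 Hz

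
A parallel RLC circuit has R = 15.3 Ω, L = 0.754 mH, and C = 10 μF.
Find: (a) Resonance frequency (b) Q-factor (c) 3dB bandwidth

Step 1 — Resonance: ω₀ = 1/√(LC) = 1/√(0.000754·1e-05) = 1.152e+04 rad/s.
Step 2 — f₀ = ω₀/(2π) = 1833 Hz.
Step 3 — Parallel Q: Q = R/(ω₀L) = 15.3/(1.152e+04·0.000754) = 1.762.
Step 4 — Bandwidth: Δω = ω₀/Q = 6536 rad/s; BW = Δω/(2π) = 1040 Hz.

(a) f₀ = 1833 Hz  (b) Q = 1.762  (c) BW = 1040 Hz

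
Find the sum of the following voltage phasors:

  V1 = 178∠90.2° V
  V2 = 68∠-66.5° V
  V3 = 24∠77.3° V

Step 1 — Convert each phasor to rectangular form:
  V1 = 178·(cos(90.2°) + j·sin(90.2°)) = -0.6213 + j178 V
  V2 = 68·(cos(-66.5°) + j·sin(-66.5°)) = 27.11 - j62.36 V
  V3 = 24·(cos(77.3°) + j·sin(77.3°)) = 5.276 + j23.41 V
Step 2 — Sum components: V_total = 31.77 + j139.1 V.
Step 3 — Convert to polar: |V_total| = 142.6 V, ∠V_total = 77.1°.

V_total = 142.6∠77.1° V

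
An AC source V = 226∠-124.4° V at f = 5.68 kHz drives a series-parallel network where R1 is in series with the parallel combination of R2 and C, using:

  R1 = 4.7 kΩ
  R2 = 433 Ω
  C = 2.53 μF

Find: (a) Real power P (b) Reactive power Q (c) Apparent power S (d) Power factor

Step 1 — Angular frequency: ω = 2π·f = 2π·5680 = 3.569e+04 rad/s.
Step 2 — Component impedances:
  R1: Z = R = 4700 Ω
  R2: Z = R = 433 Ω
  C: Z = 1/(jωC) = -j/(ω·C) = 0 - j11.08 Ω
Step 3 — Parallel branch: R2 || C = 1/(1/R2 + 1/C) = 0.2831 - j11.07 Ω.
Step 4 — Series with R1: Z_total = R1 + (R2 || C) = 4700 - j11.07 Ω = 4700∠-0.1° Ω.
Step 5 — Source phasor: V = 226∠-124.4° V = -127.7 - j186.5 V.
Step 6 — Current: I = V / Z = -0.02707 - j0.03974 A = 0.04808∠-124.3° A.
Step 7 — Complex power: S = V·I* = 10.87 - j0.02559 VA.
Step 8 — Real power: P = Re(S) = 10.87 W.
Step 9 — Reactive power: Q = Im(S) = -0.02559 VAR.
Step 10 — Apparent power: |S| = 10.87 VA.
Step 11 — Power factor: PF = P/|S| = 1 (leading).

(a) P = 10.87 W  (b) Q = -0.02559 VAR  (c) S = 10.87 VA  (d) PF = 1 (leading)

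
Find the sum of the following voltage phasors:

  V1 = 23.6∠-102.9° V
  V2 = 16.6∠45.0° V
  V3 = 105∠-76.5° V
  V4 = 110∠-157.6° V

Step 1 — Convert each phasor to rectangular form:
  V1 = 23.6·(cos(-102.9°) + j·sin(-102.9°)) = -5.269 - j23 V
  V2 = 16.6·(cos(45.0°) + j·sin(45.0°)) = 11.74 + j11.74 V
  V3 = 105·(cos(-76.5°) + j·sin(-76.5°)) = 24.51 - j102.1 V
  V4 = 110·(cos(-157.6°) + j·sin(-157.6°)) = -101.7 - j41.92 V
Step 2 — Sum components: V_total = -70.72 - j155.3 V.
Step 3 — Convert to polar: |V_total| = 170.6 V, ∠V_total = -114.5°.

V_total = 170.6∠-114.5° V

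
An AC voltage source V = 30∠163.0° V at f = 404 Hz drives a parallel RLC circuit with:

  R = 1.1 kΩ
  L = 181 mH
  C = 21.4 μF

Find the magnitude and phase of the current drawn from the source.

Step 1 — Angular frequency: ω = 2π·f = 2π·404 = 2538 rad/s.
Step 2 — Component impedances:
  R: Z = R = 1100 Ω
  L: Z = jωL = j·2538·0.181 = 0 + j459.5 Ω
  C: Z = 1/(jωC) = -j/(ω·C) = 0 - j18.41 Ω
Step 3 — Parallel combination: 1/Z_total = 1/R + 1/L + 1/C; Z_total = 0.3342 - j19.17 Ω = 19.17∠-89.0° Ω.
Step 4 — Source phasor: V = 30∠163.0° V = -28.69 + j8.771 V.
Step 5 — Ohm's law: I = V / Z_total = (-28.69 + j8.771) / (0.3342 - j19.17) = -0.4835 - j1.488 A.
Step 6 — Convert to polar: |I| = 1.565 A, ∠I = -108.0°.

I = 1.565∠-108.0° A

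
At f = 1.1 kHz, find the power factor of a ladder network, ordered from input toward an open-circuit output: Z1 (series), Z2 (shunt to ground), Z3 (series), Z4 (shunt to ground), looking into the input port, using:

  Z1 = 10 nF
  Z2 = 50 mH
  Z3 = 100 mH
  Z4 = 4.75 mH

Step 1 — Angular frequency: ω = 2π·f = 2π·1100 = 6912 rad/s.
Step 2 — Component impedances:
  Z1: Z = 1/(jωC) = -j/(ω·C) = 0 - j1.447e+04 Ω
  Z2: Z = jωL = j·6912·0.05 = 0 + j345.6 Ω
  Z3: Z = jωL = j·6912·0.1 = 0 + j691.2 Ω
  Z4: Z = jωL = j·6912·0.00475 = 0 + j32.83 Ω
Step 3 — Ladder network (open output): work backward from the far end, alternating series and parallel combinations. Z_in = 0 - j1.423e+04 Ω = 1.423e+04∠-90.0° Ω.
Step 4 — Power factor: PF = cos(φ) = Re(Z)/|Z| = 0/1.423e+04 = 0.
Step 5 — Type: Im(Z) = -1.423e+04 ⇒ leading (phase φ = -90.0°).

PF = 0 (leading, φ = -90.0°)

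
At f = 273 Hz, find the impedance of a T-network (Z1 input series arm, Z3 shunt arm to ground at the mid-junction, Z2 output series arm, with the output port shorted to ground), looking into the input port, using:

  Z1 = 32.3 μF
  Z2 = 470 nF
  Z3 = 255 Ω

Step 1 — Angular frequency: ω = 2π·f = 2π·273 = 1715 rad/s.
Step 2 — Component impedances:
  Z1: Z = 1/(jωC) = -j/(ω·C) = 0 - j18.05 Ω
  Z2: Z = 1/(jωC) = -j/(ω·C) = 0 - j1240 Ω
  Z3: Z = R = 255 Ω
Step 3 — With the output port shorted to ground, the output series arm Z2 runs from the junction to ground; the shunt arm Z3 also runs from the junction to ground. They appear in parallel: Z3 || Z2 = 244.7 - j50.3 Ω.
Step 4 — Series with input arm Z1: Z_in = Z1 + (Z3 || Z2) = 244.7 - j68.35 Ω = 254∠-15.6° Ω.

Z = 244.7 - j68.35 Ω = 254∠-15.6° Ω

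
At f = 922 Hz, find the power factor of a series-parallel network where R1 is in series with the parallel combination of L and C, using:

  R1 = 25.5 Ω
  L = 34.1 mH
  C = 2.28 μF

Step 1 — Angular frequency: ω = 2π·f = 2π·922 = 5793 rad/s.
Step 2 — Component impedances:
  R1: Z = R = 25.5 Ω
  L: Z = jωL = j·5793·0.0341 = 0 + j197.5 Ω
  C: Z = 1/(jωC) = -j/(ω·C) = 0 - j75.71 Ω
Step 3 — Parallel branch: L || C = 1/(1/L + 1/C) = 0 - j122.8 Ω.
Step 4 — Series with R1: Z_total = R1 + (L || C) = 25.5 - j122.8 Ω = 125.4∠-78.3° Ω.
Step 5 — Power factor: PF = cos(φ) = Re(Z)/|Z| = 25.5/125.38 = 0.2034.
Step 6 — Type: Im(Z) = -122.8 ⇒ leading (phase φ = -78.3°).

PF = 0.2034 (leading, φ = -78.3°)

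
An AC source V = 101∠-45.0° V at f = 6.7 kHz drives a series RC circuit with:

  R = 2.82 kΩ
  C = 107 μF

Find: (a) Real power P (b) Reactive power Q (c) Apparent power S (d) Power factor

Step 1 — Angular frequency: ω = 2π·f = 2π·6700 = 4.21e+04 rad/s.
Step 2 — Component impedances:
  R: Z = R = 2820 Ω
  C: Z = 1/(jωC) = -j/(ω·C) = 0 - j0.222 Ω
Step 3 — Series combination: Z_total = R + C = 2820 - j0.222 Ω = 2820∠-0.0° Ω.
Step 4 — Source phasor: V = 101∠-45.0° V = 71.42 - j71.42 V.
Step 5 — Current: I = V / Z = 0.02533 - j0.02532 A = 0.03582∠-45.0° A.
Step 6 — Complex power: S = V·I* = 3.617 - j0.0002848 VA.
Step 7 — Real power: P = Re(S) = 3.617 W.
Step 8 — Reactive power: Q = Im(S) = -0.0002848 VAR.
Step 9 — Apparent power: |S| = 3.617 VA.
Step 10 — Power factor: PF = P/|S| = 1 (leading).

(a) P = 3.617 W  (b) Q = -0.0002848 VAR  (c) S = 3.617 VA  (d) PF = 1 (leading)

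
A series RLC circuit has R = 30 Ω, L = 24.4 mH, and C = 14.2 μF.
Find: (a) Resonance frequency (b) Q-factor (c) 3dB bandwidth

Step 1 — Resonance: ω₀ = 1/√(LC) = 1/√(0.0244·1.42e-05) = 1699 rad/s.
Step 2 — f₀ = ω₀/(2π) = 270.4 Hz.
Step 3 — Series Q: Q = ω₀L/R = 1699·0.0244/30 = 1.382.
Step 4 — Bandwidth: Δω = ω₀/Q = 1230 rad/s; BW = Δω/(2π) = 195.7 Hz.

(a) f₀ = 270.4 Hz  (b) Q = 1.382  (c) BW = 195.7 Hz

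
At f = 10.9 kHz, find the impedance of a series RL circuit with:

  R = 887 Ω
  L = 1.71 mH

Step 1 — Angular frequency: ω = 2π·f = 2π·1.09e+04 = 6.849e+04 rad/s.
Step 2 — Component impedances:
  R: Z = R = 887 Ω
  L: Z = jωL = j·6.849e+04·0.00171 = 0 + j117.1 Ω
Step 3 — Series combination: Z_total = R + L = 887 + j117.1 Ω = 894.7∠7.5° Ω.

Z = 887 + j117.1 Ω = 894.7∠7.5° Ω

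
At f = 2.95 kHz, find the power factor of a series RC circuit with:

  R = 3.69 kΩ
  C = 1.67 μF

Step 1 — Angular frequency: ω = 2π·f = 2π·2950 = 1.854e+04 rad/s.
Step 2 — Component impedances:
  R: Z = R = 3690 Ω
  C: Z = 1/(jωC) = -j/(ω·C) = 0 - j32.31 Ω
Step 3 — Series combination: Z_total = R + C = 3690 - j32.31 Ω = 3690∠-0.5° Ω.
Step 4 — Power factor: PF = cos(φ) = Re(Z)/|Z| = 3690/3690 = 1.
Step 5 — Type: Im(Z) = -32.31 ⇒ leading (phase φ = -0.5°).

PF = 1 (leading, φ = -0.5°)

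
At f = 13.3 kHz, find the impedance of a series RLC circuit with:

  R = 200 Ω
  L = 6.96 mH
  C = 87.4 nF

Step 1 — Angular frequency: ω = 2π·f = 2π·1.33e+04 = 8.357e+04 rad/s.
Step 2 — Component impedances:
  R: Z = R = 200 Ω
  L: Z = jωL = j·8.357e+04·0.00696 = 0 + j581.6 Ω
  C: Z = 1/(jωC) = -j/(ω·C) = 0 - j136.9 Ω
Step 3 — Series combination: Z_total = R + L + C = 200 + j444.7 Ω = 487.6∠65.8° Ω.

Z = 200 + j444.7 Ω = 487.6∠65.8° Ω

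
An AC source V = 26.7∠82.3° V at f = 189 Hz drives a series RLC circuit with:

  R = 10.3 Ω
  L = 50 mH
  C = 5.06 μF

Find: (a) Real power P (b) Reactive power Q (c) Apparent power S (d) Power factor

Step 1 — Angular frequency: ω = 2π·f = 2π·189 = 1188 rad/s.
Step 2 — Component impedances:
  R: Z = R = 10.3 Ω
  L: Z = jωL = j·1188·0.05 = 0 + j59.38 Ω
  C: Z = 1/(jωC) = -j/(ω·C) = 0 - j166.4 Ω
Step 3 — Series combination: Z_total = R + L + C = 10.3 - j107 Ω = 107.5∠-84.5° Ω.
Step 4 — Source phasor: V = 26.7∠82.3° V = 3.577 + j26.46 V.
Step 5 — Current: I = V / Z = -0.2417 + j0.05668 A = 0.2483∠166.8° A.
Step 6 — Complex power: S = V·I* = 0.6349 - j6.599 VA.
Step 7 — Real power: P = Re(S) = 0.6349 W.
Step 8 — Reactive power: Q = Im(S) = -6.599 VAR.
Step 9 — Apparent power: |S| = 6.629 VA.
Step 10 — Power factor: PF = P/|S| = 0.09578 (leading).

(a) P = 0.6349 W  (b) Q = -6.599 VAR  (c) S = 6.629 VA  (d) PF = 0.09578 (leading)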